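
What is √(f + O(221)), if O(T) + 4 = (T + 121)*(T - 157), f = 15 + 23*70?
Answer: √23509 ≈ 153.33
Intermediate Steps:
f = 1625 (f = 15 + 1610 = 1625)
O(T) = -4 + (-157 + T)*(121 + T) (O(T) = -4 + (T + 121)*(T - 157) = -4 + (121 + T)*(-157 + T) = -4 + (-157 + T)*(121 + T))
√(f + O(221)) = √(1625 + (-19001 + 221² - 36*221)) = √(1625 + (-19001 + 48841 - 7956)) = √(1625 + 21884) = √23509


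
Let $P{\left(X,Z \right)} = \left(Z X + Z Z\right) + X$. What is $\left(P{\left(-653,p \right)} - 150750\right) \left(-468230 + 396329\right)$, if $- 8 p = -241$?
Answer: $\frac{783051861195}{64} \approx 1.2235 \cdot 10^{10}$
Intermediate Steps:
$p = \frac{241}{8}$ ($p = \left(- \frac{1}{8}\right) \left(-241\right) = \frac{241}{8} \approx 30.125$)
$P{\left(X,Z \right)} = X + Z^{2} + X Z$ ($P{\left(X,Z \right)} = \left(X Z + Z^{2}\right) + X = \left(Z^{2} + X Z\right) + X = X + Z^{2} + X Z$)
$\left(P{\left(-653,p \right)} - 150750\right) \left(-468230 + 396329\right) = \left(\left(-653 + \left(\frac{241}{8}\right)^{2} - \frac{157373}{8}\right) - 150750\right) \left(-468230 + 396329\right) = \left(\left(-653 + \frac{58081}{64} - \frac{157373}{8}\right) - 150750\right) \left(-71901\right) = \left(- \frac{1242695}{64} - 150750\right) \left(-71901\right) = \left(- \frac{10890695}{64}\right) \left(-71901\right) = \frac{783051861195}{64}$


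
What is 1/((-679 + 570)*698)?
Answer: -1/76082 ≈ -1.3144e-5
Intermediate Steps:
1/((-679 + 570)*698) = (1/698)/(-109) = -1/109*1/698 = -1/76082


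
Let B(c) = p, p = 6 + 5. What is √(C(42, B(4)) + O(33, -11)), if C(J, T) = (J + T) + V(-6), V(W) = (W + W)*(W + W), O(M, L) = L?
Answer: √186 ≈ 13.638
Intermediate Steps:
p = 11
B(c) = 11
V(W) = 4*W² (V(W) = (2*W)*(2*W) = 4*W²)
C(J, T) = 144 + J + T (C(J, T) = (J + T) + 4*(-6)² = (J + T) + 4*36 = (J + T) + 144 = 144 + J + T)
√(C(42, B(4)) + O(33, -11)) = √((144 + 42 + 11) - 11) = √(197 - 11) = √186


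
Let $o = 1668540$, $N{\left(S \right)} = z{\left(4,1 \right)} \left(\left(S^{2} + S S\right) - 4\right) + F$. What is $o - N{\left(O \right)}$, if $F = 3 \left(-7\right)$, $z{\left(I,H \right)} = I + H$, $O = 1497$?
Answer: $-20741509$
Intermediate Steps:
$z{\left(I,H \right)} = H + I$
$F = -21$
$N{\left(S \right)} = -41 + 10 S^{2}$ ($N{\left(S \right)} = \left(1 + 4\right) \left(\left(S^{2} + S S\right) - 4\right) - 21 = 5 \left(\left(S^{2} + S^{2}\right) - 4\right) - 21 = 5 \left(2 S^{2} - 4\right) - 21 = 5 \left(-4 + 2 S^{2}\right) - 21 = \left(-20 + 10 S^{2}\right) - 21 = -41 + 10 S^{2}$)
$o - N{\left(O \right)} = 1668540 - \left(-41 + 10 \cdot 1497^{2}\right) = 1668540 - \left(-41 + 10 \cdot 2241009\right) = 1668540 - \left(-41 + 22410090\right) = 1668540 - 22410049 = -20741509$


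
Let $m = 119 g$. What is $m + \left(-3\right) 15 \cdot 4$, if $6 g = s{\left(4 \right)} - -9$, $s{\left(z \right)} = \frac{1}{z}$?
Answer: $\frac{83}{24} \approx 3.4583$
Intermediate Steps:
$g = \frac{37}{24}$ ($g = \frac{\frac{1}{4} - -9}{6} = \frac{\frac{1}{4} + 9}{6} = \frac{1}{6} \cdot \frac{37}{4} = \frac{37}{24} \approx 1.5417$)
$m = \frac{4403}{24}$ ($m = 119 \cdot \frac{37}{24} = \frac{4403}{24} \approx 183.46$)
$m + \left(-3\right) 15 \cdot 4 = \frac{4403}{24} + \left(-3\right) 15 \cdot 4 = \frac{4403}{24} - 180 = \frac{83}{24}$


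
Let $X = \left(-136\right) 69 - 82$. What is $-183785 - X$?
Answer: $-174319$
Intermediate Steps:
$X = -9466$ ($X = -9384 - 82 = -9466$)
$-183785 - X = -183785 - -9466 = -183785 + 9466 = -174319$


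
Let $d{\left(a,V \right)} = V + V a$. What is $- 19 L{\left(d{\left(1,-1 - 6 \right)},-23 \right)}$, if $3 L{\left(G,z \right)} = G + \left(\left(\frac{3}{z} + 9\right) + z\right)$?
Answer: $\frac{12293}{69} \approx 178.16$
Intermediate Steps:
$L{\left(G,z \right)} = 3 + \frac{1}{z} + \frac{G}{3} + \frac{z}{3}$ ($L{\left(G,z \right)} = \frac{G + \left(\left(\frac{3}{z} + 9\right) + z\right)}{3} = \frac{G + \left(\left(9 + \frac{3}{z}\right) + z\right)}{3} = \frac{G + \left(9 + z + \frac{3}{z}\right)}{3} = \frac{9 + G + z + \frac{3}{z}}{3} = 3 + \frac{1}{z} + \frac{G}{3} + \frac{z}{3}$)
$- 19 L{\left(d{\left(1,-1 - 6 \right)},-23 \right)} = - 19 \frac{3 - 23 \left(9 + \left(-1 - 6\right) \left(1 + 1\right) - 23\right)}{3 \left(-23\right)} = - 19 \cdot \frac{1}{3} \left(- \frac{1}{23}\right) \left(3 - 23 \left(9 + \left(-1 - 6\right) 2 - 23\right)\right) = - 19 \cdot \frac{1}{3} \left(- \frac{1}{23}\right) \left(3 - 23 \left(9 - 14 - 23\right)\right) = - 19 \cdot \frac{1}{3} \left(- \frac{1}{23}\right) \left(3 - -644\right) = - 19 \cdot \frac{1}{3} \left(- \frac{1}{23}\right) \left(3 + 644\right) = - 19 \cdot \frac{1}{3} \left(- \frac{1}{23}\right) 647 = \left(-19\right) \left(- \frac{647}{69}\right) = \frac{12293}{69}$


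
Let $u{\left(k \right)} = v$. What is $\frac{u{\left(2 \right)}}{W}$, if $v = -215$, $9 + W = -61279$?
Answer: $\frac{215}{61288} \approx 0.003508$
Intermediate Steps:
$W = -61288$ ($W = -9 - 61279 = -61288$)
$u{\left(k \right)} = -215$
$\frac{u{\left(2 \right)}}{W} = - \frac{215}{-61288} = \left(-215\right) \left(- \frac{1}{61288}\right) = \frac{215}{61288}$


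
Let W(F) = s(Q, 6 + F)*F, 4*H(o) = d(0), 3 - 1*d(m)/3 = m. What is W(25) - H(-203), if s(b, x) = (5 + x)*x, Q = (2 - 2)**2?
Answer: 111591/4 ≈ 27898.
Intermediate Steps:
Q = 0 (Q = 0**2 = 0)
d(m) = 9 - 3*m
s(b, x) = x*(5 + x)
H(o) = 9/4 (H(o) = (9 - 3*0)/4 = (9 + 0)/4 = (1/4)*9 = 9/4)
W(F) = F*(6 + F)*(11 + F) (W(F) = ((6 + F)*(5 + (6 + F)))*F = ((6 + F)*(11 + F))*F = F*(6 + F)*(11 + F))
W(25) - H(-203) = 25*(6 + 25)*(11 + 25) - 1*9/4 = 25*31*36 - 9/4 = 27900 - 9/4 = 111591/4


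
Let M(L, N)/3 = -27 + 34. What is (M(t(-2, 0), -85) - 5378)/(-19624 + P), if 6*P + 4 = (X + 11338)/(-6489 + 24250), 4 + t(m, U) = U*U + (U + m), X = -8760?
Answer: 95145677/348553275 ≈ 0.27297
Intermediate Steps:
t(m, U) = -4 + U + m + U² (t(m, U) = -4 + (U*U + (U + m)) = -4 + (U² + (U + m)) = -4 + (U + m + U²) = -4 + U + m + U²)
P = -11411/17761 (P = -⅔ + ((-8760 + 11338)/(-6489 + 24250))/6 = -⅔ + (2578/17761)/6 = -⅔ + (2578*(1/17761))/6 = -⅔ + (⅙)*(2578/17761) = -⅔ + 1289/53283 = -11411/17761 ≈ -0.64248)
M(L, N) = 21 (M(L, N) = 3*(-27 + 34) = 3*7 = 21)
(M(t(-2, 0), -85) - 5378)/(-19624 + P) = (21 - 5378)/(-19624 - 11411/17761) = -5357/(-348553275/17761) = -5357*(-17761/348553275) = 95145677/348553275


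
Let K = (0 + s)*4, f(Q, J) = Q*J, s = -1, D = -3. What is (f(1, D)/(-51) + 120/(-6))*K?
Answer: 1356/17 ≈ 79.765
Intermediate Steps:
f(Q, J) = J*Q
K = -4 (K = (0 - 1)*4 = -1*4 = -4)
(f(1, D)/(-51) + 120/(-6))*K = (-3*1/(-51) + 120/(-6))*(-4) = (-3*(-1/51) + 120*(-⅙))*(-4) = (1/17 - 20)*(-4) = -339/17*(-4) = 1356/17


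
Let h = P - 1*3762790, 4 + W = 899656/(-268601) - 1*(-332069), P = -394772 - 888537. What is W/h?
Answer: -89192091409/1355387237499 ≈ -0.065806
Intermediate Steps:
P = -1283309
W = 89192091409/268601 (W = -4 + (899656/(-268601) - 1*(-332069)) = -4 + (899656*(-1/268601) + 332069) = -4 + (-899656/268601 + 332069) = -4 + 89193165813/268601 = 89192091409/268601 ≈ 3.3206e+5)
h = -5046099 (h = -1283309 - 1*3762790 = -1283309 - 3762790 = -5046099)
W/h = (89192091409/268601)/(-5046099) = (89192091409/268601)*(-1/5046099) = -89192091409/1355387237499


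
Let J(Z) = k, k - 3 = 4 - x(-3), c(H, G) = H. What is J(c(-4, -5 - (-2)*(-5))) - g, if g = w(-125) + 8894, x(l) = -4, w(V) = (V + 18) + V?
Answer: -8651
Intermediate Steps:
w(V) = 18 + 2*V (w(V) = (18 + V) + V = 18 + 2*V)
k = 11 (k = 3 + (4 - 1*(-4)) = 3 + (4 + 4) = 3 + 8 = 11)
g = 8662 (g = (18 + 2*(-125)) + 8894 = (18 - 250) + 8894 = -232 + 8894 = 8662)
J(Z) = 11
J(c(-4, -5 - (-2)*(-5))) - g = 11 - 1*8662 = 11 - 8662 = -8651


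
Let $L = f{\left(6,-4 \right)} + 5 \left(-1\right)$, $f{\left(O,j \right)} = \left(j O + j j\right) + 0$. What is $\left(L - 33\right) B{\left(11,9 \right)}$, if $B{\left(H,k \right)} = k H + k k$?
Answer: $-8280$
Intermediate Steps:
$B{\left(H,k \right)} = k^{2} + H k$ ($B{\left(H,k \right)} = H k + k^{2} = k^{2} + H k$)
$f{\left(O,j \right)} = j^{2} + O j$ ($f{\left(O,j \right)} = \left(O j + j^{2}\right) + 0 = \left(j^{2} + O j\right) + 0 = j^{2} + O j$)
$L = -13$ ($L = - 4 \left(6 - 4\right) + 5 \left(-1\right) = \left(-4\right) 2 - 5 = -8 - 5 = -13$)
$\left(L - 33\right) B{\left(11,9 \right)} = \left(-13 - 33\right) 9 \left(11 + 9\right) = \left(-13 - 33\right) 9 \cdot 20 = \left(-46\right) 180 = -8280$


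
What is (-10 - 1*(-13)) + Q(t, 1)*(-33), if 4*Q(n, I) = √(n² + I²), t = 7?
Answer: 3 - 165*√2/4 ≈ -55.336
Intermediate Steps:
Q(n, I) = √(I² + n²)/4 (Q(n, I) = √(n² + I²)/4 = √(I² + n²)/4)
(-10 - 1*(-13)) + Q(t, 1)*(-33) = (-10 - 1*(-13)) + (√(1² + 7²)/4)*(-33) = (-10 + 13) + (√(1 + 49)/4)*(-33) = 3 + (√50/4)*(-33) = 3 + ((5*√2)/4)*(-33) = 3 + (5*√2/4)*(-33) = 3 - 165*√2/4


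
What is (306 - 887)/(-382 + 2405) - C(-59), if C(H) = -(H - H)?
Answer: -83/289 ≈ -0.28720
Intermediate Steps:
C(H) = 0 (C(H) = -1*0 = 0)
(306 - 887)/(-382 + 2405) - C(-59) = (306 - 887)/(-382 + 2405) - 1*0 = -581/2023 + 0 = -581*1/2023 + 0 = -83/289 + 0 = -83/289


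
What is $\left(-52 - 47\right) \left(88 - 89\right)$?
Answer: $99$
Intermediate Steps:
$\left(-52 - 47\right) \left(88 - 89\right) = \left(-99\right) \left(-1\right) = 99$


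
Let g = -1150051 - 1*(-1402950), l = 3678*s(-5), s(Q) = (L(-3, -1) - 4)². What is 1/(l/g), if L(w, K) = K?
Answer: 252899/91950 ≈ 2.7504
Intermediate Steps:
s(Q) = 25 (s(Q) = (-1 - 4)² = (-5)² = 25)
l = 91950 (l = 3678*25 = 91950)
g = 252899 (g = -1150051 + 1402950 = 252899)
1/(l/g) = 1/(91950/252899) = 252899/91950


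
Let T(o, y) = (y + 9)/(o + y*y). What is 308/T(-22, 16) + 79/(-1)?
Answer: 70097/25 ≈ 2803.9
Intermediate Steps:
T(o, y) = (9 + y)/(o + y²)
308/T(-22, 16) + 79/(-1) = 308/(((9 + 16)/(-22 + 16²))) + 79/(-1) = 308/((25/(-22 + 256))) + 79*(-1) = 308/((25/234)) - 79 = 308/(((1/234)*25)) - 79 = 308/(25/234) - 79 = 308*(234/25) - 79 = 72072/25 - 79 = 70097/25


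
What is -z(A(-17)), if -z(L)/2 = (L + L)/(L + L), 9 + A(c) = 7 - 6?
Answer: 2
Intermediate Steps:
A(c) = -8 (A(c) = -9 + (7 - 6) = -9 + 1 = -8)
z(L) = -2 (z(L) = -2*(L + L)/(L + L) = -2*2*L/(2*L) = -2*2*L*1/(2*L) = -2*1 = -2)
-z(A(-17)) = -1*(-2) = 2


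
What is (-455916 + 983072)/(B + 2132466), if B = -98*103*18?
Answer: 37654/139341 ≈ 0.27023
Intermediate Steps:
B = -181692 (B = -10094*18 = -181692)
(-455916 + 983072)/(B + 2132466) = (-455916 + 983072)/(-181692 + 2132466) = 527156/1950774 = 527156*(1/1950774) = 37654/139341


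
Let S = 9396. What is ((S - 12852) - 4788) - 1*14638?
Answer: -22882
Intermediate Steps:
((S - 12852) - 4788) - 1*14638 = ((9396 - 12852) - 4788) - 1*14638 = (-3456 - 4788) - 14638 = -8244 - 14638 = -22882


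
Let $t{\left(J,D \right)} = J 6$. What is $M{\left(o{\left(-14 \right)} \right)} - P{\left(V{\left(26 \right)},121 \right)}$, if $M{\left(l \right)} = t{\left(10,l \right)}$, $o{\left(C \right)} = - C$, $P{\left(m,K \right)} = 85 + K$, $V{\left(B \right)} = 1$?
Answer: $-146$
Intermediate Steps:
$t{\left(J,D \right)} = 6 J$
$M{\left(l \right)} = 60$ ($M{\left(l \right)} = 6 \cdot 10 = 60$)
$M{\left(o{\left(-14 \right)} \right)} - P{\left(V{\left(26 \right)},121 \right)} = 60 - \left(85 + 121\right) = 60 - 206 = -146$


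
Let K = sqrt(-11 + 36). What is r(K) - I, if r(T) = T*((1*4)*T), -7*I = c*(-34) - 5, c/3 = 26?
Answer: -1957/7 ≈ -279.57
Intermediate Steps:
c = 78 (c = 3*26 = 78)
K = 5 (K = sqrt(25) = 5)
I = 2657/7 (I = -(78*(-34) - 5)/7 = -(-2652 - 5)/7 = -1/7*(-2657) = 2657/7 ≈ 379.57)
r(T) = 4*T**2 (r(T) = T*(4*T) = 4*T**2)
r(K) - I = 4*5**2 - 1*2657/7 = 4*25 - 2657/7 = 100 - 2657/7 = -1957/7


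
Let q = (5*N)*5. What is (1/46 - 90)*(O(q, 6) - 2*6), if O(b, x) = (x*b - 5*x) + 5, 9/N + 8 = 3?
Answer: 1270673/46 ≈ 27623.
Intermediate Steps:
N = -9/5 (N = 9/(-8 + 3) = 9/(-5) = 9*(-1/5) = -9/5 ≈ -1.8000)
q = -45 (q = (5*(-9/5))*5 = -9*5 = -45)
O(b, x) = 5 - 5*x + b*x (O(b, x) = (b*x - 5*x) + 5 = (-5*x + b*x) + 5 = 5 - 5*x + b*x)
(1/46 - 90)*(O(q, 6) - 2*6) = (1/46 - 90)*((5 - 5*6 - 45*6) - 2*6) = (1/46 - 90)*((5 - 30 - 270) - 12) = -4139*(-295 - 12)/46 = -4139/46*(-307) = 1270673/46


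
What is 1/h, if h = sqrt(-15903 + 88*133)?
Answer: -I*sqrt(4199)/4199 ≈ -0.015432*I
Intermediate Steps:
h = I*sqrt(4199) (h = sqrt(-15903 + 11704) = sqrt(-4199) = I*sqrt(4199) ≈ 64.8*I)
1/h = 1/(I*sqrt(4199)) = -I*sqrt(4199)/4199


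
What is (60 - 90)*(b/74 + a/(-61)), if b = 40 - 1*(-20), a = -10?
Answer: -66000/2257 ≈ -29.242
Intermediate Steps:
b = 60 (b = 40 + 20 = 60)
(60 - 90)*(b/74 + a/(-61)) = (60 - 90)*(60/74 - 10/(-61)) = -30*(60*(1/74) - 10*(-1/61)) = -30*(30/37 + 10/61) = -30*2200/2257 = -66000/2257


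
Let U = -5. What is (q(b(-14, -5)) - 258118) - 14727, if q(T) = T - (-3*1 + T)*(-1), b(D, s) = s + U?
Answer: -272868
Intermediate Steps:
b(D, s) = -5 + s (b(D, s) = s - 5 = -5 + s)
q(T) = -3 + 2*T (q(T) = T - (-3 + T)*(-1) = T - (3 - T) = T + (-3 + T) = -3 + 2*T)
(q(b(-14, -5)) - 258118) - 14727 = ((-3 + 2*(-5 - 5)) - 258118) - 14727 = ((-3 + 2*(-10)) - 258118) - 14727 = ((-3 - 20) - 258118) - 14727 = (-23 - 258118) - 14727 = -258141 - 14727 = -272868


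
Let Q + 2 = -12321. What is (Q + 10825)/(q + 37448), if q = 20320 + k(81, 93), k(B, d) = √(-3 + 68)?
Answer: -12362352/476734537 + 214*√65/476734537 ≈ -0.025928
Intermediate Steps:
k(B, d) = √65
Q = -12323 (Q = -2 - 12321 = -12323)
q = 20320 + √65 ≈ 20328.
(Q + 10825)/(q + 37448) = (-12323 + 10825)/((20320 + √65) + 37448) = -1498/(57768 + √65)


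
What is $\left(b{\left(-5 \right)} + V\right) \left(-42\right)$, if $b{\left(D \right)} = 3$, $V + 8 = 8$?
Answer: $-126$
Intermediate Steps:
$V = 0$ ($V = -8 + 8 = 0$)
$\left(b{\left(-5 \right)} + V\right) \left(-42\right) = \left(3 + 0\right) \left(-42\right) = 3 \left(-42\right) = -126$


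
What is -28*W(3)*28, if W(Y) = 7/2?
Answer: -2744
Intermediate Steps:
W(Y) = 7/2 (W(Y) = 7*(½) = 7/2)
-28*W(3)*28 = -28*7/2*28 = -98*28 = -2744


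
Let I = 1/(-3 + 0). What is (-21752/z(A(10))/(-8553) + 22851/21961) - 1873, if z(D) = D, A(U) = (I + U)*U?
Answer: -16994471768454/9078567595 ≈ -1871.9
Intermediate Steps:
I = -1/3 (I = 1/(-3) = -1/3 ≈ -0.33333)
A(U) = U*(-1/3 + U) (A(U) = (-1/3 + U)*U = U*(-1/3 + U))
(-21752/z(A(10))/(-8553) + 22851/21961) - 1873 = (-21752*1/(10*(-1/3 + 10))/(-8553) + 22851/21961) - 1873 = (-21752/(10*(29/3))*(-1/8553) + 22851*(1/21961)) - 1873 = (-21752/290/3*(-1/8553) + 22851/21961) - 1873 = (-21752*3/290*(-1/8553) + 22851/21961) - 1873 = (-32628/145*(-1/8553) + 22851/21961) - 1873 = (10876/413395 + 22851/21961) - 1873 = 9685336981/9078567595 - 1873 = -16994471768454/9078567595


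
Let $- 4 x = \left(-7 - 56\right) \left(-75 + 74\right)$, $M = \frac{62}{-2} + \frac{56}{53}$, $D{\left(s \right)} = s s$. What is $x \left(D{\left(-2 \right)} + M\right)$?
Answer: $\frac{86625}{212} \approx 408.61$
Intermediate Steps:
$D{\left(s \right)} = s^{2}$
$M = - \frac{1587}{53}$ ($M = 62 \left(- \frac{1}{2}\right) + 56 \cdot \frac{1}{53} = -31 + \frac{56}{53} = - \frac{1587}{53} \approx -29.943$)
$x = - \frac{63}{4}$ ($x = - \frac{\left(-7 - 56\right) \left(-75 + 74\right)}{4} = - \frac{\left(-63\right) \left(-1\right)}{4} = \left(- \frac{1}{4}\right) 63 = - \frac{63}{4} \approx -15.75$)
$x \left(D{\left(-2 \right)} + M\right) = - \frac{63 \left(\left(-2\right)^{2} - \frac{1587}{53}\right)}{4} = - \frac{63 \left(4 - \frac{1587}{53}\right)}{4} = \left(- \frac{63}{4}\right) \left(- \frac{1375}{53}\right) = \frac{86625}{212}$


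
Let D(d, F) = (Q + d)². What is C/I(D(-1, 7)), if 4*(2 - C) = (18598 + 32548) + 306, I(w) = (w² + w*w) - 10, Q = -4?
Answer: -12861/1240 ≈ -10.372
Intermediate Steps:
D(d, F) = (-4 + d)²
I(w) = -10 + 2*w² (I(w) = (w² + w²) - 10 = 2*w² - 10 = -10 + 2*w²)
C = -12861 (C = 2 - ((18598 + 32548) + 306)/4 = 2 - (51146 + 306)/4 = 2 - ¼*51452 = 2 - 12863 = -12861)
C/I(D(-1, 7)) = -12861/(-10 + 2*((-4 - 1)²)²) = -12861/(-10 + 2*((-5)²)²) = -12861/(-10 + 2*25²) = -12861/(-10 + 2*625) = -12861/(-10 + 1250) = -12861/1240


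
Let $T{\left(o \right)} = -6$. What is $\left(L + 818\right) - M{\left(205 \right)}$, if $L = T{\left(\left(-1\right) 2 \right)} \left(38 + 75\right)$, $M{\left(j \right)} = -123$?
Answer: $263$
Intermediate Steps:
$L = -678$ ($L = - 6 \left(38 + 75\right) = \left(-6\right) 113 = -678$)
$\left(L + 818\right) - M{\left(205 \right)} = \left(-678 + 818\right) - -123 = 140 + 123 = 263$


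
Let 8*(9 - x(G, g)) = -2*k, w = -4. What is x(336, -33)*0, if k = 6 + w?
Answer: 0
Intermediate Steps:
k = 2 (k = 6 - 4 = 2)
x(G, g) = 19/2 (x(G, g) = 9 - (-1)*2/4 = 9 - 1/8*(-4) = 9 + 1/2 = 19/2)
x(336, -33)*0 = (19/2)*0 = 0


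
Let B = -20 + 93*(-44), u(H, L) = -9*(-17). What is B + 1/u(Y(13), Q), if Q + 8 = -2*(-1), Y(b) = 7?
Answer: -629135/153 ≈ -4112.0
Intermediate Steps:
Q = -6 (Q = -8 - 2*(-1) = -8 + 2 = -6)
u(H, L) = 153
B = -4112 (B = -20 - 4092 = -4112)
B + 1/u(Y(13), Q) = -4112 + 1/153 = -629135/153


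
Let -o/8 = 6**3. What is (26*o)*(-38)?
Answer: 1707264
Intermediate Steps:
o = -1728 (o = -8*6**3 = -8*216 = -1728)
(26*o)*(-38) = (26*(-1728))*(-38) = -44928*(-38) = 1707264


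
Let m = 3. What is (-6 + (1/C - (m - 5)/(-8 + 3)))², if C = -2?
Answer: 4761/100 ≈ 47.610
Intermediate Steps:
(-6 + (1/C - (m - 5)/(-8 + 3)))² = (-6 + (1/(-2) - (3 - 5)/(-8 + 3)))² = (-6 + (-½ - (-2)/(-5)))² = (-6 + (-½ - (-2)*(-1)/5))² = (-6 + (-½ - 1*⅖))² = (-6 + (-½ - ⅖))² = (-6 - 9/10)² = (-69/10)² = 4761/100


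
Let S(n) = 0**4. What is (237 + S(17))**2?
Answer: 56169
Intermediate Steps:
S(n) = 0
(237 + S(17))**2 = (237 + 0)**2 = 237**2 = 56169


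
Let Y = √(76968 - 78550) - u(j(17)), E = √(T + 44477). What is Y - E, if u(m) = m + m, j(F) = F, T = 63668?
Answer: -34 - √108145 + I*√1582 ≈ -362.85 + 39.774*I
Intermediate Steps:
u(m) = 2*m
E = √108145 (E = √(63668 + 44477) = √108145 ≈ 328.85)
Y = -34 + I*√1582 (Y = √(76968 - 78550) - 2*17 = √(-1582) - 1*34 = I*√1582 - 34 = -34 + I*√1582 ≈ -34.0 + 39.774*I)
Y - E = (-34 + I*√1582) - √108145 = -34 - √108145 + I*√1582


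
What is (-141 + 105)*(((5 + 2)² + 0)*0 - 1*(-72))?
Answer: -2592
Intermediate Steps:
(-141 + 105)*(((5 + 2)² + 0)*0 - 1*(-72)) = -36*((7² + 0)*0 + 72) = -36*((49 + 0)*0 + 72) = -36*(49*0 + 72) = -36*(0 + 72) = -36*72 = -2592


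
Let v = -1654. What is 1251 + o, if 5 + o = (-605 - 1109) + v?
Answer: -2122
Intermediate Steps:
o = -3373 (o = -5 + ((-605 - 1109) - 1654) = -5 + (-1714 - 1654) = -5 - 3368 = -3373)
1251 + o = 1251 - 3373 = -2122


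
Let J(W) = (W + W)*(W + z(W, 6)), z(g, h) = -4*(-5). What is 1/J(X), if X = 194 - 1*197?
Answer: -1/102 ≈ -0.0098039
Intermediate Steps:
z(g, h) = 20
X = -3 (X = 194 - 197 = -3)
J(W) = 2*W*(20 + W) (J(W) = (W + W)*(W + 20) = (2*W)*(20 + W) = 2*W*(20 + W))
1/J(X) = 1/(2*(-3)*(20 - 3)) = 1/(2*(-3)*17) = 1/(-102) = -1/102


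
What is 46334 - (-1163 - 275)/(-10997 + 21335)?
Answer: 239501165/5169 ≈ 46334.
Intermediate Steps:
46334 - (-1163 - 275)/(-10997 + 21335) = 46334 - (-1438)/10338 = 46334 - 1*(-719/5169) = 46334 + 719/5169 = 239501165/5169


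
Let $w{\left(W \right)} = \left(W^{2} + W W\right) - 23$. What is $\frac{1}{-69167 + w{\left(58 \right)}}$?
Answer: $- \frac{1}{62462} \approx -1.601 \cdot 10^{-5}$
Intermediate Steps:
$w{\left(W \right)} = -23 + 2 W^{2}$ ($w{\left(W \right)} = \left(W^{2} + W^{2}\right) - 23 = 2 W^{2} - 23 = -23 + 2 W^{2}$)
$\frac{1}{-69167 + w{\left(58 \right)}} = \frac{1}{-69167 - \left(23 - 2 \cdot 58^{2}\right)} = \frac{1}{-69167 + \left(-23 + 2 \cdot 3364\right)} = \frac{1}{-69167 + \left(-23 + 6728\right)} = \frac{1}{-69167 + 6705} = \frac{1}{-62462} = - \frac{1}{62462}$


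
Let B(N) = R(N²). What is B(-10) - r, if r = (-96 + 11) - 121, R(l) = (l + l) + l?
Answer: 506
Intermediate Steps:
R(l) = 3*l (R(l) = 2*l + l = 3*l)
r = -206 (r = -85 - 121 = -206)
B(N) = 3*N²
B(-10) - r = 3*(-10)² - 1*(-206) = 3*100 + 206 = 300 + 206 = 506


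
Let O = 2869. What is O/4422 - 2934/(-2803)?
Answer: 21015955/12394866 ≈ 1.6955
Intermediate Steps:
O/4422 - 2934/(-2803) = 2869/4422 - 2934/(-2803) = 2869*(1/4422) - 2934*(-1/2803) = 2869/4422 + 2934/2803 = 21015955/12394866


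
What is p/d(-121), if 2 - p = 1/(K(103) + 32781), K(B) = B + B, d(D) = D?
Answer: -65973/3991427 ≈ -0.016529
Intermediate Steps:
K(B) = 2*B
p = 65973/32987 (p = 2 - 1/(2*103 + 32781) = 2 - 1/(206 + 32781) = 2 - 1/32987 = 65973/32987 ≈ 2.0000)
p/d(-121) = (65973/32987)/(-121) = (65973/32987)*(-1/121) = -65973/3991427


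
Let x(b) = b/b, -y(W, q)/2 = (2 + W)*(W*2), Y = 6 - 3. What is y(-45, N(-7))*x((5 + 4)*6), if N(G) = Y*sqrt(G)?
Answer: -7740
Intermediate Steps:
Y = 3
N(G) = 3*sqrt(G)
y(W, q) = -4*W*(2 + W) (y(W, q) = -2*(2 + W)*W*2 = -2*(2 + W)*2*W = -4*W*(2 + W))
x(b) = 1
y(-45, N(-7))*x((5 + 4)*6) = -4*(-45)*(2 - 45)*1 = -4*(-45)*(-43)*1 = -7740*1 = -7740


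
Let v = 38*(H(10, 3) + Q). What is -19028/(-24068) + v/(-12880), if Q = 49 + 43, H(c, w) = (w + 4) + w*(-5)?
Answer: 751141/1383910 ≈ 0.54277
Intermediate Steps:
H(c, w) = 4 - 4*w (H(c, w) = (4 + w) - 5*w = 4 - 4*w)
Q = 92
v = 3192 (v = 38*((4 - 4*3) + 92) = 38*((4 - 12) + 92) = 38*(-8 + 92) = 38*84 = 3192)
-19028/(-24068) + v/(-12880) = -19028/(-24068) + 3192/(-12880) = -19028*(-1/24068) + 3192*(-1/12880) = 4757/6017 - 57/230 = 751141/1383910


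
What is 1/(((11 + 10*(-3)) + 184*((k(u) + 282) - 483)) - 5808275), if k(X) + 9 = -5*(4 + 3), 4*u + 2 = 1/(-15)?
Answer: -1/5853374 ≈ -1.7084e-7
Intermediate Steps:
u = -31/60 (u = -½ + (1/(-15))/4 = -½ + (1*(-1/15))/4 = -½ + (¼)*(-1/15) = -½ - 1/60 = -31/60 ≈ -0.51667)
k(X) = -44 (k(X) = -9 - 5*(4 + 3) = -9 - 5*7 = -9 - 35 = -44)
1/(((11 + 10*(-3)) + 184*((k(u) + 282) - 483)) - 5808275) = 1/(((11 + 10*(-3)) + 184*((-44 + 282) - 483)) - 5808275) = 1/(((11 - 30) + 184*(238 - 483)) - 5808275) = 1/((-19 + 184*(-245)) - 5808275) = 1/((-19 - 45080) - 5808275) = 1/(-45099 - 5808275) = 1/(-5853374) = -1/5853374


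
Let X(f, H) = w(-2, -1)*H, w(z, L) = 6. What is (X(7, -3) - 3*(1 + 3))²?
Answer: 900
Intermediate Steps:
X(f, H) = 6*H
(X(7, -3) - 3*(1 + 3))² = (6*(-3) - 3*(1 + 3))² = (-18 - 3*4)² = (-18 - 12)² = (-30)² = 900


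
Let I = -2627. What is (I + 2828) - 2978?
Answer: -2777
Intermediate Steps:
(I + 2828) - 2978 = (-2627 + 2828) - 2978 = 201 - 2978 = -2777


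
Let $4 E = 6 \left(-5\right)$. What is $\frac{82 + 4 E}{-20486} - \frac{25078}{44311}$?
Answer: $- \frac{258026040}{453877573} \approx -0.56849$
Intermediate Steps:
$E = - \frac{15}{2}$ ($E = \frac{6 \left(-5\right)}{4} = \frac{1}{4} \left(-30\right) = - \frac{15}{2} \approx -7.5$)
$\frac{82 + 4 E}{-20486} - \frac{25078}{44311} = \frac{82 + 4 \left(- \frac{15}{2}\right)}{-20486} - \frac{25078}{44311} = \left(82 - 30\right) \left(- \frac{1}{20486}\right) - \frac{25078}{44311} = 52 \left(- \frac{1}{20486}\right) - \frac{25078}{44311} = - \frac{26}{10243} - \frac{25078}{44311} = - \frac{258026040}{453877573}$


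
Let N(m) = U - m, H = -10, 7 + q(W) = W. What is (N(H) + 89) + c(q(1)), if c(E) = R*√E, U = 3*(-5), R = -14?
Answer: 84 - 14*I*√6 ≈ 84.0 - 34.293*I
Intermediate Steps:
q(W) = -7 + W
U = -15
c(E) = -14*√E
N(m) = -15 - m
(N(H) + 89) + c(q(1)) = ((-15 - 1*(-10)) + 89) - 14*√(-7 + 1) = ((-15 + 10) + 89) - 14*I*√6 = (-5 + 89) - 14*I*√6 = 84 - 14*I*√6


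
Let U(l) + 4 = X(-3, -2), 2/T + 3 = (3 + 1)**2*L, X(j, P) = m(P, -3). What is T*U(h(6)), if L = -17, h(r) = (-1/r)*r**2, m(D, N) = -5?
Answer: 18/275 ≈ 0.065454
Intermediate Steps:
h(r) = -r
X(j, P) = -5
T = -2/275 (T = 2/(-3 + (3 + 1)**2*(-17)) = 2/(-3 + 4**2*(-17)) = 2/(-3 + 16*(-17)) = 2/(-3 - 272) = 2/(-275) = 2*(-1/275) = -2/275 ≈ -0.0072727)
U(l) = -9 (U(l) = -4 - 5 = -9)
T*U(h(6)) = -2/275*(-9) = 18/275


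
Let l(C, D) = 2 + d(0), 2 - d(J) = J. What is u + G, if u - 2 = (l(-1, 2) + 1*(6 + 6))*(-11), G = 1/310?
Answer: -53939/310 ≈ -174.00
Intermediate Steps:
d(J) = 2 - J
G = 1/310 ≈ 0.0032258
l(C, D) = 4 (l(C, D) = 2 + (2 - 1*0) = 2 + (2 + 0) = 2 + 2 = 4)
u = -174 (u = 2 + (4 + 1*(6 + 6))*(-11) = 2 + (4 + 1*12)*(-11) = 2 + (4 + 12)*(-11) = 2 + 16*(-11) = 2 - 176 = -174)
u + G = -174 + 1/310 = -53939/310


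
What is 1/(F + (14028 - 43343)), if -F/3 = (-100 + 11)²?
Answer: -1/53078 ≈ -1.8840e-5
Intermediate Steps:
F = -23763 (F = -3*(-100 + 11)² = -3*(-89)² = -3*7921 = -23763)
1/(F + (14028 - 43343)) = 1/(-23763 + (14028 - 43343)) = 1/(-23763 - 29315) = 1/(-53078) = -1/53078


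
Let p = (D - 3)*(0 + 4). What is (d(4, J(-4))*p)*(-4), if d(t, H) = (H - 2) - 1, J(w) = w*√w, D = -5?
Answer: -384 - 1024*I ≈ -384.0 - 1024.0*I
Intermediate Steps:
J(w) = w^(3/2)
d(t, H) = -3 + H (d(t, H) = (-2 + H) - 1 = -3 + H)
p = -32 (p = (-5 - 3)*(0 + 4) = -8*4 = -32)
(d(4, J(-4))*p)*(-4) = ((-3 + (-4)^(3/2))*(-32))*(-4) = ((-3 - 8*I)*(-32))*(-4) = (96 + 256*I)*(-4) = -384 - 1024*I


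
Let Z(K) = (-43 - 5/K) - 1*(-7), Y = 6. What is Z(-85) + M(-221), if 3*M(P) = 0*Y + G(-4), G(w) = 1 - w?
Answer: -1748/51 ≈ -34.275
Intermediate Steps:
Z(K) = -36 - 5/K (Z(K) = (-43 - 5/K) + 7 = -36 - 5/K)
M(P) = 5/3 (M(P) = (0*6 + (1 - 1*(-4)))/3 = (0 + (1 + 4))/3 = (0 + 5)/3 = (⅓)*5 = 5/3)
Z(-85) + M(-221) = (-36 - 5/(-85)) + 5/3 = (-36 - 5*(-1/85)) + 5/3 = (-36 + 1/17) + 5/3 = -611/17 + 5/3 = -1748/51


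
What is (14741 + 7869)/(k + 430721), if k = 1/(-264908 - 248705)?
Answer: 829484995/15801707498 ≈ 0.052493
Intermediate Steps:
k = -1/513613 (k = 1/(-513613) = -1/513613 ≈ -1.9470e-6)
(14741 + 7869)/(k + 430721) = (14741 + 7869)/(-1/513613 + 430721) = 22610/(221223904972/513613) = 22610*(513613/221223904972) = 829484995/15801707498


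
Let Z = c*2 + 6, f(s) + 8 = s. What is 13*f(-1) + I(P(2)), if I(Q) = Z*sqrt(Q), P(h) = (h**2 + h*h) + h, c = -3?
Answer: -117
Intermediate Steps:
f(s) = -8 + s
Z = 0 (Z = -3*2 + 6 = -6 + 6 = 0)
P(h) = h + 2*h**2 (P(h) = (h**2 + h**2) + h = 2*h**2 + h = h + 2*h**2)
I(Q) = 0 (I(Q) = 0*sqrt(Q) = 0)
13*f(-1) + I(P(2)) = 13*(-8 - 1) + 0 = 13*(-9) + 0 = -117 + 0 = -117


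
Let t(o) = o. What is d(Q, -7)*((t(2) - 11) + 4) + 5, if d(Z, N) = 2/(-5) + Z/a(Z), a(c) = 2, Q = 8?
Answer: -13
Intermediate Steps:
d(Z, N) = -⅖ + Z/2 (d(Z, N) = 2/(-5) + Z/2 = 2*(-⅕) + Z*(½) = -⅖ + Z/2)
d(Q, -7)*((t(2) - 11) + 4) + 5 = (-⅖ + (½)*8)*((2 - 11) + 4) + 5 = (-⅖ + 4)*(-9 + 4) + 5 = (18/5)*(-5) + 5 = -18 + 5 = -13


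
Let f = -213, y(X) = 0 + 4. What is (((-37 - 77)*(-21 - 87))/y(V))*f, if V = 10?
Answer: -655614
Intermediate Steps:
y(X) = 4
(((-37 - 77)*(-21 - 87))/y(V))*f = (((-37 - 77)*(-21 - 87))/4)*(-213) = (-114*(-108)*(¼))*(-213) = (12312*(¼))*(-213) = 3078*(-213) = -655614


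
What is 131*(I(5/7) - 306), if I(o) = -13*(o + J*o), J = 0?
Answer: -289117/7 ≈ -41302.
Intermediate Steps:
I(o) = -13*o (I(o) = -13*(o + 0*o) = -13*(o + 0) = -13*o)
131*(I(5/7) - 306) = 131*(-65/7 - 306) = 131*(-2207/7) = -289117/7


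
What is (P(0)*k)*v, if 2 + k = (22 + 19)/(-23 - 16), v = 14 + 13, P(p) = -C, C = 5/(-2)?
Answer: -5355/26 ≈ -205.96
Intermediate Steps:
C = -5/2 (C = 5*(-1/2) = -5/2 ≈ -2.5000)
P(p) = 5/2 (P(p) = -1*(-5/2) = 5/2)
v = 27
k = -119/39 (k = -2 + (22 + 19)/(-23 - 16) = -2 + 41/(-39) = -2 + 41*(-1/39) = -2 - 41/39 = -119/39 ≈ -3.0513)
(P(0)*k)*v = ((5/2)*(-119/39))*27 = -595/78*27 = -5355/26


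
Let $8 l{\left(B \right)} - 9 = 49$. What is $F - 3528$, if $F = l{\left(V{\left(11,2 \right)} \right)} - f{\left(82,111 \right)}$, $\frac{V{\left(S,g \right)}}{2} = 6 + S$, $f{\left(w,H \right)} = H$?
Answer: $- \frac{14527}{4} \approx -3631.8$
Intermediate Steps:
$V{\left(S,g \right)} = 12 + 2 S$ ($V{\left(S,g \right)} = 2 \left(6 + S\right) = 12 + 2 S$)
$l{\left(B \right)} = \frac{29}{4}$ ($l{\left(B \right)} = \frac{9}{8} + \frac{1}{8} \cdot 49 = \frac{9}{8} + \frac{49}{8} = \frac{29}{4}$)
$F = - \frac{415}{4}$ ($F = \frac{29}{4} - 111 = - \frac{415}{4} \approx -103.75$)
$F - 3528 = - \frac{415}{4} - 3528 = - \frac{14527}{4}$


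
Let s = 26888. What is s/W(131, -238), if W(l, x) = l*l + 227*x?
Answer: -26888/36865 ≈ -0.72936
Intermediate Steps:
W(l, x) = l² + 227*x
s/W(131, -238) = 26888/(131² + 227*(-238)) = 26888/(17161 - 54026) = 26888/(-36865) = 26888*(-1/36865) = -26888/36865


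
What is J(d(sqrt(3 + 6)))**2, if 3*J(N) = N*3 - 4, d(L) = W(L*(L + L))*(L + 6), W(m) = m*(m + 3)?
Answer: 104080804/9 ≈ 1.1565e+7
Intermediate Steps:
W(m) = m*(3 + m)
d(L) = 2*L**2*(3 + 2*L**2)*(6 + L) (d(L) = ((L*(L + L))*(3 + L*(L + L)))*(L + 6) = ((L*(2*L))*(3 + L*(2*L)))*(6 + L) = ((2*L**2)*(3 + 2*L**2))*(6 + L) = (2*L**2*(3 + 2*L**2))*(6 + L) = 2*L**2*(3 + 2*L**2)*(6 + L))
J(N) = -4/3 + N (J(N) = (N*3 - 4)/3 = (3*N - 4)/3 = (-4 + 3*N)/3 = -4/3 + N)
J(d(sqrt(3 + 6)))**2 = (-4/3 + 2*(sqrt(3 + 6))**2*(3 + 2*(sqrt(3 + 6))**2)*(6 + sqrt(3 + 6)))**2 = (-4/3 + 2*(sqrt(9))**2*(3 + 2*(sqrt(9))**2)*(6 + sqrt(9)))**2 = (-4/3 + 2*3**2*(3 + 2*3**2)*(6 + 3))**2 = (-4/3 + 2*9*(3 + 2*9)*9)**2 = (-4/3 + 2*9*(3 + 18)*9)**2 = (-4/3 + 2*9*21*9)**2 = (-4/3 + 3402)**2 = (10202/3)**2 = 104080804/9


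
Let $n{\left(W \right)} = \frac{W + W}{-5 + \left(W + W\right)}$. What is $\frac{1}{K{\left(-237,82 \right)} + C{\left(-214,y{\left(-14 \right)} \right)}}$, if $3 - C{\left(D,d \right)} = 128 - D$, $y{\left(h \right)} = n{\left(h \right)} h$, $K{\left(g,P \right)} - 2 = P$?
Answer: $- \frac{1}{255} \approx -0.0039216$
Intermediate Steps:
$n{\left(W \right)} = \frac{2 W}{-5 + 2 W}$
$K{\left(g,P \right)} = 2 + P$
$y{\left(h \right)} = \frac{2 h^{2}}{-5 + 2 h}$ ($y{\left(h \right)} = \frac{2 h}{-5 + 2 h} h = \frac{2 h^{2}}{-5 + 2 h}$)
$C{\left(D,d \right)} = -125 + D$ ($C{\left(D,d \right)} = 3 - \left(128 - D\right) = 3 + \left(-128 + D\right) = -125 + D$)
$\frac{1}{K{\left(-237,82 \right)} + C{\left(-214,y{\left(-14 \right)} \right)}} = \frac{1}{\left(2 + 82\right) - 339} = \frac{1}{84 - 339} = \frac{1}{-255} = - \frac{1}{255}$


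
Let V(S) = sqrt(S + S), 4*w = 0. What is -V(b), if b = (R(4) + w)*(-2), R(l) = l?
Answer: -4*I ≈ -4.0*I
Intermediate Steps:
w = 0 (w = (1/4)*0 = 0)
b = -8 (b = (4 + 0)*(-2) = 4*(-2) = -8)
V(S) = sqrt(2)*sqrt(S) (V(S) = sqrt(2*S) = sqrt(2)*sqrt(S))
-V(b) = -sqrt(2)*sqrt(-8) = -sqrt(2)*2*I*sqrt(2) = -4*I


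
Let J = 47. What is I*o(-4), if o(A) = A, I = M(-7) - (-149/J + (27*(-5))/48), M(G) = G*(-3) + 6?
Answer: -24803/188 ≈ -131.93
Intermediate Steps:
M(G) = 6 - 3*G (M(G) = -3*G + 6 = 6 - 3*G)
I = 24803/752 (I = (6 - 3*(-7)) - (-149/47 + (27*(-5))/48) = (6 + 21) - (-149*1/47 - 135*1/48) = 27 - (-149/47 - 45/16) = 27 - 1*(-4499/752) = 27 + 4499/752 = 24803/752 ≈ 32.983)
I*o(-4) = (24803/752)*(-4) = -24803/188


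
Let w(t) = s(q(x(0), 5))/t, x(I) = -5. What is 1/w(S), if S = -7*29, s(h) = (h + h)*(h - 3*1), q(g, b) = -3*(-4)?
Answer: -203/216 ≈ -0.93981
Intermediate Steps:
q(g, b) = 12
s(h) = 2*h*(-3 + h) (s(h) = (2*h)*(h - 3) = (2*h)*(-3 + h) = 2*h*(-3 + h))
S = -203
w(t) = 216/t (w(t) = (2*12*(-3 + 12))/t = (2*12*9)/t = 216/t)
1/w(S) = 1/(216/(-203)) = 1/(216*(-1/203)) = 1/(-216/203) = -203/216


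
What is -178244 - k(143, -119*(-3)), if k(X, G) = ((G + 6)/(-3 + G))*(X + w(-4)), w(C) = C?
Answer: -21049611/118 ≈ -1.7839e+5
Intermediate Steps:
k(X, G) = (-4 + X)*(6 + G)/(-3 + G) (k(X, G) = ((G + 6)/(-3 + G))*(X - 4) = ((6 + G)/(-3 + G))*(-4 + X) = (-4 + X)*(6 + G)/(-3 + G))
-178244 - k(143, -119*(-3)) = -178244 - (-24 - (-476)*(-3) + 6*143 - 119*(-3)*143)/(-3 - 119*(-3)) = -178244 - (-24 - 4*357 + 858 + 357*143)/(-3 + 357) = -178244 - (-24 - 1428 + 858 + 51051)/354 = -178244 - 50457/354 = -178244 - 1*16819/118 = -178244 - 16819/118 = -21049611/118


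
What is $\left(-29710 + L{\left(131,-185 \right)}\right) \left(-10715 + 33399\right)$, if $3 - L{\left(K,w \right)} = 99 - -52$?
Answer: $-677298872$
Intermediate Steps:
$L{\left(K,w \right)} = -148$ ($L{\left(K,w \right)} = 3 - \left(99 - -52\right) = 3 - \left(99 + 52\right) = 3 - 151 = -148$)
$\left(-29710 + L{\left(131,-185 \right)}\right) \left(-10715 + 33399\right) = \left(-29710 - 148\right) \left(-10715 + 33399\right) = \left(-29858\right) 22684 = -677298872$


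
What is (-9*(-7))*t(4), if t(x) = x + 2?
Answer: 378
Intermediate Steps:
t(x) = 2 + x
(-9*(-7))*t(4) = (-9*(-7))*(2 + 4) = 63*6 = 378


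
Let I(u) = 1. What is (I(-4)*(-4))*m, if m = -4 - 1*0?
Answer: 16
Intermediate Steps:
m = -4 (m = -4 + 0 = -4)
(I(-4)*(-4))*m = (1*(-4))*(-4) = -4*(-4) = 16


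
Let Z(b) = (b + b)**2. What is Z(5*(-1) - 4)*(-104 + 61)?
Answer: -13932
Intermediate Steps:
Z(b) = 4*b**2 (Z(b) = (2*b)**2 = 4*b**2)
Z(5*(-1) - 4)*(-104 + 61) = (4*(5*(-1) - 4)**2)*(-104 + 61) = (4*(-5 - 4)**2)*(-43) = (4*(-9)**2)*(-43) = (4*81)*(-43) = 324*(-43) = -13932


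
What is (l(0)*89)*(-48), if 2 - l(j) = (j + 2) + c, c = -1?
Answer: -4272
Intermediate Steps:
l(j) = 1 - j (l(j) = 2 - ((j + 2) - 1) = 2 - ((2 + j) - 1) = 2 - (1 + j) = 2 + (-1 - j) = 1 - j)
(l(0)*89)*(-48) = ((1 - 1*0)*89)*(-48) = ((1 + 0)*89)*(-48) = (1*89)*(-48) = 89*(-48) = -4272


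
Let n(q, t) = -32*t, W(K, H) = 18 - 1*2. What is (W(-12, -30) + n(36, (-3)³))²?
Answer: 774400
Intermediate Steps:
W(K, H) = 16 (W(K, H) = 18 - 2 = 16)
(W(-12, -30) + n(36, (-3)³))² = (16 - 32*(-3)³)² = (16 - 32*(-27))² = (16 + 864)² = 880² = 774400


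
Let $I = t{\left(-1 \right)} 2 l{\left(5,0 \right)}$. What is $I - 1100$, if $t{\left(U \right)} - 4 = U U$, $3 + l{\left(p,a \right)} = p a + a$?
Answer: $-1130$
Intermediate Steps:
$l{\left(p,a \right)} = -3 + a + a p$ ($l{\left(p,a \right)} = -3 + \left(p a + a\right) = -3 + \left(a p + a\right) = -3 + \left(a + a p\right) = -3 + a + a p$)
$t{\left(U \right)} = 4 + U^{2}$ ($t{\left(U \right)} = 4 + U U = 4 + U^{2}$)
$I = -30$ ($I = \left(4 + \left(-1\right)^{2}\right) 2 \left(-3 + 0 + 0 \cdot 5\right) = \left(4 + 1\right) 2 \left(-3 + 0 + 0\right) = 5 \cdot 2 \left(-3\right) = 10 \left(-3\right) = -30$)
$I - 1100 = -30 - 1100 = -1130$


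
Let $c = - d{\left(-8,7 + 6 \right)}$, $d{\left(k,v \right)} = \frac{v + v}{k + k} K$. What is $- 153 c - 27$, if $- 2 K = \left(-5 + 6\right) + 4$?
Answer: $\frac{9513}{16} \approx 594.56$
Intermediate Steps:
$K = - \frac{5}{2}$ ($K = - \frac{\left(-5 + 6\right) + 4}{2} = - \frac{1 + 4}{2} = \left(- \frac{1}{2}\right) 5 = - \frac{5}{2} \approx -2.5$)
$d{\left(k,v \right)} = - \frac{5 v}{2 k}$ ($d{\left(k,v \right)} = \frac{v + v}{k + k} \left(- \frac{5}{2}\right) = \frac{2 v}{2 k} \left(- \frac{5}{2}\right) = 2 v \frac{1}{2 k} \left(- \frac{5}{2}\right) = \frac{v}{k} \left(- \frac{5}{2}\right) = - \frac{5 v}{2 k}$)
$c = - \frac{65}{16}$ ($c = - \frac{\left(-5\right) \left(7 + 6\right)}{2 \left(-8\right)} = - \frac{\left(-5\right) 13 \left(-1\right)}{2 \cdot 8} = \left(-1\right) \frac{65}{16} = - \frac{65}{16} \approx -4.0625$)
$- 153 c - 27 = \left(-153\right) \left(- \frac{65}{16}\right) - 27 = \frac{9945}{16} - 27 = \frac{9513}{16}$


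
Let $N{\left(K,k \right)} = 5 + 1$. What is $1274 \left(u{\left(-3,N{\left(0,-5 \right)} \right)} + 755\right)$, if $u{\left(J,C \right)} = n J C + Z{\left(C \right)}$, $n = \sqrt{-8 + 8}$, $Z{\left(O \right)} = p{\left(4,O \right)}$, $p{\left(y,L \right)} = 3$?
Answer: $965692$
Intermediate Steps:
$N{\left(K,k \right)} = 6$
$Z{\left(O \right)} = 3$
$n = 0$ ($n = \sqrt{0} = 0$)
$u{\left(J,C \right)} = 3$ ($u{\left(J,C \right)} = 0 J C + 3 = 0 C + 3 = 0 + 3 = 3$)
$1274 \left(u{\left(-3,N{\left(0,-5 \right)} \right)} + 755\right) = 1274 \left(3 + 755\right) = 1274 \cdot 758 = 965692$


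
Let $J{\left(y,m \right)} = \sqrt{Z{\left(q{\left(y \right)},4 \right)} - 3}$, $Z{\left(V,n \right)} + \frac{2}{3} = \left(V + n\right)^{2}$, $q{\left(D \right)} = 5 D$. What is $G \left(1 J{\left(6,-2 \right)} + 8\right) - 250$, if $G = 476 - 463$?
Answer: $-146 + \frac{13 \sqrt{10371}}{3} \approx 295.3$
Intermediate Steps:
$Z{\left(V,n \right)} = - \frac{2}{3} + \left(V + n\right)^{2}$
$G = 13$
$J{\left(y,m \right)} = \sqrt{- \frac{11}{3} + \left(4 + 5 y\right)^{2}}$ ($J{\left(y,m \right)} = \sqrt{\left(- \frac{2}{3} + \left(5 y + 4\right)^{2}\right) - 3} = \sqrt{\left(- \frac{2}{3} + \left(4 + 5 y\right)^{2}\right) - 3} = \sqrt{- \frac{11}{3} + \left(4 + 5 y\right)^{2}}$)
$G \left(1 J{\left(6,-2 \right)} + 8\right) - 250 = 13 \left(1 \frac{\sqrt{-33 + 9 \left(4 + 5 \cdot 6\right)^{2}}}{3} + 8\right) - 250 = 13 \left(1 \frac{\sqrt{-33 + 9 \left(4 + 30\right)^{2}}}{3} + 8\right) - 250 = 13 \left(1 \frac{\sqrt{-33 + 9 \cdot 34^{2}}}{3} + 8\right) - 250 = 13 \left(1 \frac{\sqrt{-33 + 9 \cdot 1156}}{3} + 8\right) - 250 = 13 \left(1 \frac{\sqrt{-33 + 10404}}{3} + 8\right) - 250 = 13 \left(1 \frac{\sqrt{10371}}{3} + 8\right) - 250 = 13 \left(\frac{\sqrt{10371}}{3} + 8\right) - 250 = 13 \left(8 + \frac{\sqrt{10371}}{3}\right) - 250 = \left(104 + \frac{13 \sqrt{10371}}{3}\right) - 250 = -146 + \frac{13 \sqrt{10371}}{3}$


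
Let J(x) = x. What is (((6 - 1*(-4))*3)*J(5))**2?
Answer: 22500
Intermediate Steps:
(((6 - 1*(-4))*3)*J(5))**2 = (((6 - 1*(-4))*3)*5)**2 = (((6 + 4)*3)*5)**2 = ((10*3)*5)**2 = (30*5)**2 = 150**2 = 22500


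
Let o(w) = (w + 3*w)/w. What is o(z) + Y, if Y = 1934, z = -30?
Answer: 1938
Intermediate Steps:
o(w) = 4 (o(w) = (4*w)/w = 4)
o(z) + Y = 4 + 1934 = 1938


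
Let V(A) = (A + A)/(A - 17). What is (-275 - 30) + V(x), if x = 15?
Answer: -320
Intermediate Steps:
V(A) = 2*A/(-17 + A) (V(A) = (2*A)/(-17 + A) = 2*A/(-17 + A))
(-275 - 30) + V(x) = (-275 - 30) + 2*15/(-17 + 15) = -305 + 2*15/(-2) = -305 + 2*15*(-½) = -305 - 15 = -320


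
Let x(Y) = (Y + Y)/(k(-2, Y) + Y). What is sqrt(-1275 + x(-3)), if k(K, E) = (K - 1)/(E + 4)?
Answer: 7*I*sqrt(26) ≈ 35.693*I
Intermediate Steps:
k(K, E) = (-1 + K)/(4 + E)
x(Y) = 2*Y/(Y - 3/(4 + Y)) (x(Y) = (Y + Y)/((-1 - 2)/(4 + Y) + Y) = (2*Y)/(-3/(4 + Y) + Y) = (2*Y)/(Y - 3/(4 + Y)) = 2*Y/(Y - 3/(4 + Y)))
sqrt(-1275 + x(-3)) = sqrt(-1275 + 2*(-3)*(4 - 3)/(-3 - 3*(4 - 3))) = sqrt(-1275 + 2*(-3)*1/(-3 - 3*1)) = sqrt(-1275 + 2*(-3)*1/(-3 - 3)) = sqrt(-1275 + 2*(-3)*1/(-6)) = sqrt(-1275 + 2*(-3)*(-1/6)*1) = sqrt(-1275 + 1) = sqrt(-1274) = 7*I*sqrt(26)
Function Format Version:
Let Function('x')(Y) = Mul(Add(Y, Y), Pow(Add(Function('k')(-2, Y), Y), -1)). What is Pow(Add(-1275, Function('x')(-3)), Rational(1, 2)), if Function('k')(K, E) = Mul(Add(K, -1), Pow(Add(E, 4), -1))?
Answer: Mul(7, I, Pow(26, Rational(1, 2))) ≈ Mul(35.693, I)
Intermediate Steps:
Function('k')(K, E) = Mul(Pow(Add(4, E), -1), Add(-1, K)) (Function('k')(K, E) = Mul(Add(-1, K), Pow(Add(4, E), -1)) = Mul(Pow(Add(4, E), -1), Add(-1, K)))
Function('x')(Y) = Mul(2, Y, Pow(Add(Y, Mul(-3, Pow(Add(4, Y), -1))), -1)) (Function('x')(Y) = Mul(Add(Y, Y), Pow(Add(Mul(Pow(Add(4, Y), -1), Add(-1, -2)), Y), -1)) = Mul(Mul(2, Y), Pow(Add(Mul(Pow(Add(4, Y), -1), -3), Y), -1)) = Mul(Mul(2, Y), Pow(Add(Mul(-3, Pow(Add(4, Y), -1)), Y), -1)) = Mul(Mul(2, Y), Pow(Add(Y, Mul(-3, Pow(Add(4, Y), -1))), -1)) = Mul(2, Y, Pow(Add(Y, Mul(-3, Pow(Add(4, Y), -1))), -1)))
Pow(Add(-1275, Function('x')(-3)), Rational(1, 2)) = Pow(Add(-1275, Mul(2, -3, Pow(Add(-3, Mul(-3, Add(4, -3))), -1), Add(4, -3))), Rational(1, 2)) = Pow(Add(-1275, Mul(2, -3, Pow(Add(-3, Mul(-3, 1)), -1), 1)), Rational(1, 2)) = Pow(Add(-1275, Mul(2, -3, Pow(Add(-3, -3), -1), 1)), Rational(1, 2)) = Pow(Add(-1275, Mul(2, -3, Pow(-6, -1), 1)), Rational(1, 2)) = Pow(Add(-1275, Mul(2, -3, Rational(-1, 6), 1)), Rational(1, 2)) = Pow(Add(-1275, 1), Rational(1, 2)) = Pow(-1274, Rational(1, 2)) = Mul(7, I, Pow(26, Rational(1, 2)))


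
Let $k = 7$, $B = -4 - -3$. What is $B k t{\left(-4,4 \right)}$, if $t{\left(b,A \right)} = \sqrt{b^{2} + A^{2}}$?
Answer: $- 28 \sqrt{2} \approx -39.598$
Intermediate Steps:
$B = -1$ ($B = -4 + 3 = -1$)
$t{\left(b,A \right)} = \sqrt{A^{2} + b^{2}}$
$B k t{\left(-4,4 \right)} = \left(-1\right) 7 \sqrt{4^{2} + \left(-4\right)^{2}} = - 7 \sqrt{16 + 16} = - 7 \sqrt{32} = - 7 \cdot 4 \sqrt{2} = - 28 \sqrt{2}$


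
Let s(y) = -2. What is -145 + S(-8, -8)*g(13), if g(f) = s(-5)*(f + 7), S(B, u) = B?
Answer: 175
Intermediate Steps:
g(f) = -14 - 2*f (g(f) = -2*(f + 7) = -2*(7 + f) = -14 - 2*f)
-145 + S(-8, -8)*g(13) = -145 - 8*(-14 - 2*13) = -145 - 8*(-14 - 26) = -145 - 8*(-40) = -145 + 320 = 175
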